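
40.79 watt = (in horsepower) 0.0547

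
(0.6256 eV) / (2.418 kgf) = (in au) 2.826e-32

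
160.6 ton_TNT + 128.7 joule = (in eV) 4.194e+30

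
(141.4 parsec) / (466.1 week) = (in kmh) 5.572e+10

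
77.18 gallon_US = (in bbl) 1.838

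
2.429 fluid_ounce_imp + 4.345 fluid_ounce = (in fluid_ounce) 6.679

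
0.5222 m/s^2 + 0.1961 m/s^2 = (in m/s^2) 0.7183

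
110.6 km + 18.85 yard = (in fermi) 1.106e+20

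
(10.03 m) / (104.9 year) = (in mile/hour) 6.782e-09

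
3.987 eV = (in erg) 6.388e-12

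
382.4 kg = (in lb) 843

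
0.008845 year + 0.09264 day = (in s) 2.869e+05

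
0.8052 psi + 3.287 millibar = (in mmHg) 44.11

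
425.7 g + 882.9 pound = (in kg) 400.9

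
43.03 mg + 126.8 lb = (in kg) 57.52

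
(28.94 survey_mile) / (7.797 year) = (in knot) 0.0003682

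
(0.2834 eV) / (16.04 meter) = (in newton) 2.831e-21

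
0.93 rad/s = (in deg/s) 53.29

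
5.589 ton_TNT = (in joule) 2.338e+10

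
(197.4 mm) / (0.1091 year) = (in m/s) 5.737e-08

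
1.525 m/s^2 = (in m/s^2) 1.525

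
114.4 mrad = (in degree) 6.555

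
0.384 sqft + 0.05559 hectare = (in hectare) 0.05559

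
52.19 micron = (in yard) 5.708e-05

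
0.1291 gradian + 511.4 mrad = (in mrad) 513.4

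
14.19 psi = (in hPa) 978.4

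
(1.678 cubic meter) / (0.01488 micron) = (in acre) 2.787e+04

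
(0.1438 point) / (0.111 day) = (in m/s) 5.29e-09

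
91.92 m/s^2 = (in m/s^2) 91.92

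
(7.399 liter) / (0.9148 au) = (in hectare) 5.407e-18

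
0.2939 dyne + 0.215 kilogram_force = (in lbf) 0.474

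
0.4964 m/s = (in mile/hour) 1.11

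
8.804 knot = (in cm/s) 452.9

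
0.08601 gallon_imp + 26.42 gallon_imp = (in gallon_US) 31.83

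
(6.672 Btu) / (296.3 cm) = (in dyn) 2.376e+08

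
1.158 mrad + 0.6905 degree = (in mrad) 13.21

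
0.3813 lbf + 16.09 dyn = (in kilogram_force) 0.173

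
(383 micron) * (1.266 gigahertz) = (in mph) 1.085e+06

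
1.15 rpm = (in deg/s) 6.9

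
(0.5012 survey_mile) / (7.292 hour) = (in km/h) 0.1106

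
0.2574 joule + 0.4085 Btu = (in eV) 2.692e+21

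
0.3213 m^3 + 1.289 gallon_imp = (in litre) 327.2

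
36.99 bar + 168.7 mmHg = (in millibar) 3.721e+04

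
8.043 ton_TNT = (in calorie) 8.043e+09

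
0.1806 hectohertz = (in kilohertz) 0.01806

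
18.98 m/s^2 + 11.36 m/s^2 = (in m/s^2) 30.34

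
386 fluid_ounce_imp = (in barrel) 0.06898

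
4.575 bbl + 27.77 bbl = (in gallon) 1358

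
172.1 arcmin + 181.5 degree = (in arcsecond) 6.637e+05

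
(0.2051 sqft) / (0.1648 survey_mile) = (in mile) 4.464e-08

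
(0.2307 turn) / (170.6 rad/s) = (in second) 0.008497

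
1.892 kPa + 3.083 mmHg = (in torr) 17.27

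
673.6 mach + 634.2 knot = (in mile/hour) 5.138e+05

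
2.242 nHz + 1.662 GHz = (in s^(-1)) 1.662e+09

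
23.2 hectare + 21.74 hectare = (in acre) 111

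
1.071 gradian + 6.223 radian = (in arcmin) 2.145e+04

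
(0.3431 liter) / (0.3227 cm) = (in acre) 2.627e-05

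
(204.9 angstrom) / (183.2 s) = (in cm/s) 1.118e-08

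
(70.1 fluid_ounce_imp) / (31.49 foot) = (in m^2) 0.0002075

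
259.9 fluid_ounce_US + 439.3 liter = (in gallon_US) 118.1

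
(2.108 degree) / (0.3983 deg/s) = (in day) 6.126e-05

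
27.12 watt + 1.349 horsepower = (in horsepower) 1.385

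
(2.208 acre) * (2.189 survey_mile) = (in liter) 3.148e+10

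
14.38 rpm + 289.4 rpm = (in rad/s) 31.81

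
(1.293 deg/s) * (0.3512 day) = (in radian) 684.8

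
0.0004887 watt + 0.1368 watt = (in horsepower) 0.0001841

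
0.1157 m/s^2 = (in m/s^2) 0.1157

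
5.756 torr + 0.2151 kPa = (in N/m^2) 982.5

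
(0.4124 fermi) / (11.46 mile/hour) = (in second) 8.05e-17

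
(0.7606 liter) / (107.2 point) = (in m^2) 0.02011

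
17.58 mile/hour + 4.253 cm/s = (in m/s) 7.901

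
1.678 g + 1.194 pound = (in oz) 19.16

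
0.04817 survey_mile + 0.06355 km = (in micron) 1.411e+08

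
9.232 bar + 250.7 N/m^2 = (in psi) 133.9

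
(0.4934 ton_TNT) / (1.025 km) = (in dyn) 2.014e+11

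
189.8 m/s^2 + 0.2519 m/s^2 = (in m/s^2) 190.1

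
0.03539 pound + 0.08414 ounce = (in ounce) 0.6504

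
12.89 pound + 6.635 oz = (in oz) 212.9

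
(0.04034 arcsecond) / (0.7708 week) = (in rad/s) 4.195e-13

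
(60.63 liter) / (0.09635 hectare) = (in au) 4.206e-16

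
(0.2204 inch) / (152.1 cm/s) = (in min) 6.134e-05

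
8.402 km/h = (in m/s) 2.334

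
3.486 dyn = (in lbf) 7.837e-06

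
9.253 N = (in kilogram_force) 0.9435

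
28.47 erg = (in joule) 2.847e-06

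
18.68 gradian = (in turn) 0.0467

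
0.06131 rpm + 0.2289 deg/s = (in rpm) 0.09946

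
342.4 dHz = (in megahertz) 3.424e-05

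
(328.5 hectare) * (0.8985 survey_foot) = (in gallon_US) 2.377e+08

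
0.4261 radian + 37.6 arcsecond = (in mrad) 426.3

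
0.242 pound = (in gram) 109.8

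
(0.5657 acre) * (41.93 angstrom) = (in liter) 0.009599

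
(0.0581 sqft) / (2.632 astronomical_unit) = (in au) 9.164e-26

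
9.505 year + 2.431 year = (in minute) 6.274e+06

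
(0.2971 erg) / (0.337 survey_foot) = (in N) 2.892e-07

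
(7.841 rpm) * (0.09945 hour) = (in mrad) 2.94e+05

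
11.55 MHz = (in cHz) 1.155e+09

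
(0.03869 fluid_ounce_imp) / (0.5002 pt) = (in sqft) 0.06706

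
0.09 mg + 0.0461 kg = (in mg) 4.61e+04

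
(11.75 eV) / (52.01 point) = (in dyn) 1.026e-11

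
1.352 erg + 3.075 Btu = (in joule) 3244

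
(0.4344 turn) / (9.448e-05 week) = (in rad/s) 0.04777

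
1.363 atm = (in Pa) 1.381e+05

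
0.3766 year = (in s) 1.188e+07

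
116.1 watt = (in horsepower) 0.1557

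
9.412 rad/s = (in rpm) 89.88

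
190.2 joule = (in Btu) 0.1803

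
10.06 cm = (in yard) 0.11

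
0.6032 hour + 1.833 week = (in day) 12.86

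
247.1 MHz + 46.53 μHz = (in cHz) 2.471e+10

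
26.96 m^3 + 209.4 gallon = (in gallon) 7331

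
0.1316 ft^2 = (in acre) 3.021e-06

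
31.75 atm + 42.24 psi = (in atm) 34.62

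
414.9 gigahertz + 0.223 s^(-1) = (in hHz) 4.149e+09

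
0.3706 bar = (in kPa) 37.06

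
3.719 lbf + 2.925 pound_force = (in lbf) 6.644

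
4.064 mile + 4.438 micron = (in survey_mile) 4.064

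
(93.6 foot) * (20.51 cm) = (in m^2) 5.851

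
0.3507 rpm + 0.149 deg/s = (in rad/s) 0.03933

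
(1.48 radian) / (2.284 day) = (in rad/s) 7.5e-06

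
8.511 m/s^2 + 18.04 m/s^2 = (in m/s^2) 26.55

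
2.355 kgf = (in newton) 23.09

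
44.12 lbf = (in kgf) 20.01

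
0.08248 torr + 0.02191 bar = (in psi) 0.3194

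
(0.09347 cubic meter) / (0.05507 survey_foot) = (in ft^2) 59.94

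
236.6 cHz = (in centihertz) 236.6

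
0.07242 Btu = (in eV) 4.769e+20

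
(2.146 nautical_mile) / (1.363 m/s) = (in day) 0.03375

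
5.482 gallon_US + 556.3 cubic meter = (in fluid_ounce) 1.881e+07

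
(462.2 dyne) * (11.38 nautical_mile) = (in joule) 97.41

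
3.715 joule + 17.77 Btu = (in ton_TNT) 4.482e-06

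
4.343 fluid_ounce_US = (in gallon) 0.03393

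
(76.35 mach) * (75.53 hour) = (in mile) 4.392e+06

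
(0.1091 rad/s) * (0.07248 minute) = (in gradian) 30.2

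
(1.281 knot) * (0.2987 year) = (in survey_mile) 3857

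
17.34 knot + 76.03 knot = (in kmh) 172.9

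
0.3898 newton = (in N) 0.3898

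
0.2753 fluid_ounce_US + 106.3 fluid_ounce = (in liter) 3.152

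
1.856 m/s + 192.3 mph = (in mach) 0.2579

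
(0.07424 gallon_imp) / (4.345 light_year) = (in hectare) 8.21e-25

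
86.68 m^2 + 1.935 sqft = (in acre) 0.02146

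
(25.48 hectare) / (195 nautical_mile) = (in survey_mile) 0.0004384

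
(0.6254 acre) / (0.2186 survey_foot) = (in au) 2.539e-07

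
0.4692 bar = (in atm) 0.4631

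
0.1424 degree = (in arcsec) 512.6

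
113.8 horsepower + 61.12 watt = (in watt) 8.492e+04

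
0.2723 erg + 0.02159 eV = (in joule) 2.723e-08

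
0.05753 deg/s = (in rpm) 0.009588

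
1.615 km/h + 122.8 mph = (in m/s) 55.35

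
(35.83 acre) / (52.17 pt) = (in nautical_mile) 4254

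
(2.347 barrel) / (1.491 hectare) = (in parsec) 8.11e-22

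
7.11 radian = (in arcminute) 2.444e+04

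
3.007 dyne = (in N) 3.007e-05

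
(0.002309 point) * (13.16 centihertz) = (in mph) 2.398e-07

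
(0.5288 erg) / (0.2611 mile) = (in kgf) 1.283e-11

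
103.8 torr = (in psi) 2.007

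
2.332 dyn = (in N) 2.332e-05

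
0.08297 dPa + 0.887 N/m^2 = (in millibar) 0.008953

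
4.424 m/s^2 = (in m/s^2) 4.424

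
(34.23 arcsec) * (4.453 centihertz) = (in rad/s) 7.39e-06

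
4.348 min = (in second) 260.9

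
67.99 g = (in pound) 0.1499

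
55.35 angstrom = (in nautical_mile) 2.989e-12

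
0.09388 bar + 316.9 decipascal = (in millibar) 94.2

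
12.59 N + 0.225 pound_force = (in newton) 13.59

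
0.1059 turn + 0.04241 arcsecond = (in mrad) 665.4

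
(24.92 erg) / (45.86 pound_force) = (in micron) 0.01222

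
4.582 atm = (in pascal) 4.643e+05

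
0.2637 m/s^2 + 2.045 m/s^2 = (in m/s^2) 2.309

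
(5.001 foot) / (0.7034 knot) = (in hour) 0.00117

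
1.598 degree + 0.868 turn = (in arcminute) 1.884e+04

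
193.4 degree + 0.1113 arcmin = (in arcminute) 1.16e+04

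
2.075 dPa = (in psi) 3.01e-05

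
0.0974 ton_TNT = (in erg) 4.075e+15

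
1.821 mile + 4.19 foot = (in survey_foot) 9619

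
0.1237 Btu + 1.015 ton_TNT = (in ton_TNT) 1.015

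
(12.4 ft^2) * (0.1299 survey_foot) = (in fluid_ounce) 1542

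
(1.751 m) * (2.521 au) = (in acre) 1.632e+08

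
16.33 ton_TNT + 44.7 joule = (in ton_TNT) 16.33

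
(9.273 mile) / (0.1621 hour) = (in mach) 0.0751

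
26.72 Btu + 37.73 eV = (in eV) 1.76e+23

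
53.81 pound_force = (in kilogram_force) 24.41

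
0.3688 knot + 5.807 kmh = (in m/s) 1.803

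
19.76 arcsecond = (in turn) 1.525e-05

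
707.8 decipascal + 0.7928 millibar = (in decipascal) 1501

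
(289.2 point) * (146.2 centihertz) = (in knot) 0.2899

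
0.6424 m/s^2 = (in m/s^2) 0.6424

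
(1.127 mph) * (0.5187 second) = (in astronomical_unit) 1.747e-12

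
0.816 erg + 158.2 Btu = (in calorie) 3.989e+04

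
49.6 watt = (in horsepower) 0.06651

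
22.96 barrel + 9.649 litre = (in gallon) 966.9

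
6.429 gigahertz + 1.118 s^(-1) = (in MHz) 6429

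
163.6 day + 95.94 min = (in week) 23.38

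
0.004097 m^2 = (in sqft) 0.0441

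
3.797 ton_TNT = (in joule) 1.589e+10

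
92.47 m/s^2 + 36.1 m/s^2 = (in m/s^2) 128.6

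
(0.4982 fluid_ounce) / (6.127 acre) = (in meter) 5.942e-10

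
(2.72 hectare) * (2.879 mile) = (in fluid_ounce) 4.261e+12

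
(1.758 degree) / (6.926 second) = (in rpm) 0.0423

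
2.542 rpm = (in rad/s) 0.2662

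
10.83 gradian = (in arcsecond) 3.509e+04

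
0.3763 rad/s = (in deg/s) 21.56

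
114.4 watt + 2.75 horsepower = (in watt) 2165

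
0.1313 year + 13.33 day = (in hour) 1470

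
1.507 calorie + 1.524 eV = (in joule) 6.305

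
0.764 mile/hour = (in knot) 0.6639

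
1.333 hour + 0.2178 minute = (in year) 0.0001526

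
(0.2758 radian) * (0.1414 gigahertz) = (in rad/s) 3.9e+07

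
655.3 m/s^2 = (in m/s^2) 655.3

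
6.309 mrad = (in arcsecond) 1301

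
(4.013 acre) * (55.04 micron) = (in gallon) 236.1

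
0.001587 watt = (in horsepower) 2.128e-06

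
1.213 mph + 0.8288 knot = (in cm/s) 96.86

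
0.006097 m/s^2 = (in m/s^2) 0.006097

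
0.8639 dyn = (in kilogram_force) 8.809e-07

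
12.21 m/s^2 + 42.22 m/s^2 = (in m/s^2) 54.43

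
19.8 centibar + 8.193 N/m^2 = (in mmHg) 148.6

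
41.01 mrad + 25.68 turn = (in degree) 9247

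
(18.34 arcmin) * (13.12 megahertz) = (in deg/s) 4.01e+06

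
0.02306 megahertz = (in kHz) 23.06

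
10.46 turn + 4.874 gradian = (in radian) 65.8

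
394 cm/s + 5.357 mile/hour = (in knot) 12.31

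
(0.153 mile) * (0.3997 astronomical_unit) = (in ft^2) 1.585e+14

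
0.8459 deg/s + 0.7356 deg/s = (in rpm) 0.2636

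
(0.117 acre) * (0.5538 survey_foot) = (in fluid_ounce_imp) 2.813e+06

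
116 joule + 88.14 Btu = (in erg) 9.311e+11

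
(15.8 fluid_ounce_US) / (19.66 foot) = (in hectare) 7.798e-09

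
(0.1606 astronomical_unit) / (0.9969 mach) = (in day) 819.2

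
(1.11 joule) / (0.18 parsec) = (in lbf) 4.493e-17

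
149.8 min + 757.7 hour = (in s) 2.737e+06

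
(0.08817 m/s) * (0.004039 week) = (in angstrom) 2.154e+12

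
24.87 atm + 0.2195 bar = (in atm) 25.09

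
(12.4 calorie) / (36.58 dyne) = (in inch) 5.584e+06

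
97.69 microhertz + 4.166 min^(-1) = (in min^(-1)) 4.172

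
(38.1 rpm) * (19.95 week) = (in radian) 4.814e+07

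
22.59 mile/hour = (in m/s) 10.1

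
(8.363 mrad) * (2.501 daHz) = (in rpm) 1.997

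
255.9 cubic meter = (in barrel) 1610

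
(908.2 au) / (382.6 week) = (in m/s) 5.872e+05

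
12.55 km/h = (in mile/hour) 7.798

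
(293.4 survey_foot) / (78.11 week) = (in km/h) 6.815e-06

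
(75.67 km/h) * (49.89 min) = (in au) 4.206e-07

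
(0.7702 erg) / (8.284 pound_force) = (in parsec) 6.774e-26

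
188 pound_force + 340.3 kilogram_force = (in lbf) 938.2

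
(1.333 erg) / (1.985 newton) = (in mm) 6.715e-05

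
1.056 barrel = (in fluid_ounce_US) 5677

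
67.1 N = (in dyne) 6.71e+06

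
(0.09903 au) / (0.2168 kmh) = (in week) 4.067e+05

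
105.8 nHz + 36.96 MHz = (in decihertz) 3.696e+08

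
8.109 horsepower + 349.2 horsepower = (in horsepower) 357.3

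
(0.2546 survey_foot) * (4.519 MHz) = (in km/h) 1.262e+06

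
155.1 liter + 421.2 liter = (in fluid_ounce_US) 1.949e+04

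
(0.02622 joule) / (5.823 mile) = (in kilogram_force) 2.853e-07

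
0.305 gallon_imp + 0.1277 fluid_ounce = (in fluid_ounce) 47.01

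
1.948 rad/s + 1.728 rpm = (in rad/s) 2.129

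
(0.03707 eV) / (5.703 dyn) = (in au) 6.962e-28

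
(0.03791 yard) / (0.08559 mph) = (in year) 2.873e-08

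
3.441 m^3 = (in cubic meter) 3.441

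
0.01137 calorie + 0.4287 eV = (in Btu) 4.509e-05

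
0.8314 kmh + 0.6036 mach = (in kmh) 740.7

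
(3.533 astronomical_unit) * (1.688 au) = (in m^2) 1.335e+23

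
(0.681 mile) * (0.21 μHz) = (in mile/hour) 0.0005148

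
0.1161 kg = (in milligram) 1.161e+05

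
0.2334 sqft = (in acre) 5.358e-06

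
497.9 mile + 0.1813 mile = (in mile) 498.1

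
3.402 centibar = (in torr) 25.52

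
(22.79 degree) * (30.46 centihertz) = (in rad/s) 0.1212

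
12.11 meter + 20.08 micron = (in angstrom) 1.211e+11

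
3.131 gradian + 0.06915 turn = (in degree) 27.71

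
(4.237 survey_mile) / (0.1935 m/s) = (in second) 3.524e+04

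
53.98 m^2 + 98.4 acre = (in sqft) 4.287e+06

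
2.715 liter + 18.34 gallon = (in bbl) 0.4537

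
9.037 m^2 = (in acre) 0.002233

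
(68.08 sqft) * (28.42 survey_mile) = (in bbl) 1.82e+06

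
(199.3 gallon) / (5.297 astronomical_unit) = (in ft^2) 1.025e-11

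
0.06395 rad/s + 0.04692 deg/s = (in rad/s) 0.06477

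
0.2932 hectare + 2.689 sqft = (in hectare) 0.2932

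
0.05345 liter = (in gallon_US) 0.01412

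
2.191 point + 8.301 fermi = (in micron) 772.9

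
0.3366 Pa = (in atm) 3.322e-06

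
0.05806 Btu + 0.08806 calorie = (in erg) 6.162e+08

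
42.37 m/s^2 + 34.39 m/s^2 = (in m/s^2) 76.76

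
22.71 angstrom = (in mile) 1.411e-12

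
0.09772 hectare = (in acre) 0.2415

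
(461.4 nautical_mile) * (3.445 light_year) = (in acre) 6.882e+18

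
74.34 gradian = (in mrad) 1168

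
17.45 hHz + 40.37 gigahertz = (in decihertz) 4.037e+11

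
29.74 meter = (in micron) 2.974e+07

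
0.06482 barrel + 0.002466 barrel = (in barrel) 0.06729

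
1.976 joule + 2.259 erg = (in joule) 1.976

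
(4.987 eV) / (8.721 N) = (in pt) 2.597e-16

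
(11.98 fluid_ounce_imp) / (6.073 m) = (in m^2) 5.605e-05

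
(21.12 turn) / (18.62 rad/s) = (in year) 2.26e-07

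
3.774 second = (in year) 1.197e-07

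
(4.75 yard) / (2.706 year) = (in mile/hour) 1.139e-07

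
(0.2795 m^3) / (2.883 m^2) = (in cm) 9.695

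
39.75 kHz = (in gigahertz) 3.975e-05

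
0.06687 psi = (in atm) 0.00455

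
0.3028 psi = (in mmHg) 15.66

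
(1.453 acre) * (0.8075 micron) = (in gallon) 1.254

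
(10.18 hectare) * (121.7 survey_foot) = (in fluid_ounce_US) 1.277e+11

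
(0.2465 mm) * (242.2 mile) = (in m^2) 96.08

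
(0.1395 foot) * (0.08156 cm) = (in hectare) 3.468e-09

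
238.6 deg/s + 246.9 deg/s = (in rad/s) 8.474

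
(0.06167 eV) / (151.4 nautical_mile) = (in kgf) 3.593e-27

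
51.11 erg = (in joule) 5.111e-06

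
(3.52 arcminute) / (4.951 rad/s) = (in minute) 3.447e-06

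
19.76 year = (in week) 1030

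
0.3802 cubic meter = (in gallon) 100.4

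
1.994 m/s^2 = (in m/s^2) 1.994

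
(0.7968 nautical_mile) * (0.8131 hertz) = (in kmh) 4320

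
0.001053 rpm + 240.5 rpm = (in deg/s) 1443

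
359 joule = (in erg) 3.59e+09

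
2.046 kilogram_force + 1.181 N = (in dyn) 2.125e+06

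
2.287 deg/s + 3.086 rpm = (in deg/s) 20.8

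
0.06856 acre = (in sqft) 2986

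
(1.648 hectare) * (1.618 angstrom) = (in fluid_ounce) 0.09016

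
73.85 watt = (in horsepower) 0.09903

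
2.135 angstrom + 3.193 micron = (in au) 2.135e-17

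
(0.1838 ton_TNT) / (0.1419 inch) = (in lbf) 4.797e+10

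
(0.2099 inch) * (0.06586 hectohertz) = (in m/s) 0.03511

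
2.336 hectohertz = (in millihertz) 2.336e+05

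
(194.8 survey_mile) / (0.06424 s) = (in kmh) 1.757e+07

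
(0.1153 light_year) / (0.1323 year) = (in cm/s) 2.614e+10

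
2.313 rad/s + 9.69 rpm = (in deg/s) 190.7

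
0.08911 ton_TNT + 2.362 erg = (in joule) 3.728e+08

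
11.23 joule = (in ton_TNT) 2.684e-09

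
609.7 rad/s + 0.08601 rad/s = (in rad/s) 609.8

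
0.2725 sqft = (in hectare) 2.532e-06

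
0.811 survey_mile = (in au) 8.725e-09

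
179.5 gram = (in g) 179.5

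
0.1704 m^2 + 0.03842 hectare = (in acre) 0.09498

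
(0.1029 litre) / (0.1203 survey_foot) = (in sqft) 0.03021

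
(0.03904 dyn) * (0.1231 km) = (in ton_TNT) 1.149e-14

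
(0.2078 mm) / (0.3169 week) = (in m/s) 1.084e-09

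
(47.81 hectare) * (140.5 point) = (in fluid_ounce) 8.013e+08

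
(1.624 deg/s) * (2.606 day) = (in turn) 1016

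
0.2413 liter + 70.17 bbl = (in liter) 1.116e+04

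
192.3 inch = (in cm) 488.4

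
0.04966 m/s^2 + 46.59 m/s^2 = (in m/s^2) 46.64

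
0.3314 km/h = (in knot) 0.1789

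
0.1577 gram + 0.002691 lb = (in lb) 0.003039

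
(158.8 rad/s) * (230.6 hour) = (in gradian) 8.393e+09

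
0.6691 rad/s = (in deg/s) 38.34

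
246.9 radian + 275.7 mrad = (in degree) 1.416e+04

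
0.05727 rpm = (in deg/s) 0.3436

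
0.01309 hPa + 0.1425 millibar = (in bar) 0.0001556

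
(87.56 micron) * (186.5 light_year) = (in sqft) 1.663e+15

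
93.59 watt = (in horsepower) 0.1255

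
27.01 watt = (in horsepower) 0.03622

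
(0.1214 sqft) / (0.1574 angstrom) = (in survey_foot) 2.351e+09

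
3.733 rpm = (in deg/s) 22.4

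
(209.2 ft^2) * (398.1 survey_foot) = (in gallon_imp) 5.188e+05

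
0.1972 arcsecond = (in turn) 1.522e-07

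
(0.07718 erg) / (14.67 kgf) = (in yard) 5.867e-11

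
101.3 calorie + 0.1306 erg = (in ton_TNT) 1.013e-07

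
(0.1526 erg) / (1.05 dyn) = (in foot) 0.004768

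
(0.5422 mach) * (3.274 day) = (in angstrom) 5.222e+17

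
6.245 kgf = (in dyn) 6.124e+06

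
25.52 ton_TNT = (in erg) 1.068e+18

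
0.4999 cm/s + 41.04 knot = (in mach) 0.06202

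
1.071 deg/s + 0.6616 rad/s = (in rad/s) 0.6803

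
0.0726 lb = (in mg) 3.293e+04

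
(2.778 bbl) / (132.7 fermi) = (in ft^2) 3.583e+13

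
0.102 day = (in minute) 146.9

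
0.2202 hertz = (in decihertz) 2.202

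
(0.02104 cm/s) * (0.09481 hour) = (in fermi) 7.181e+13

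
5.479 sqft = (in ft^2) 5.479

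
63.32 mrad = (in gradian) 4.031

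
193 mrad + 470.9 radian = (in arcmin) 1.619e+06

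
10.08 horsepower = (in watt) 7517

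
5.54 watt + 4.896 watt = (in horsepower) 0.01399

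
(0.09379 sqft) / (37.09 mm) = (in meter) 0.2349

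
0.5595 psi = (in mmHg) 28.93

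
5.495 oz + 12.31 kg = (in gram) 1.247e+04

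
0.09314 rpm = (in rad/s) 0.009754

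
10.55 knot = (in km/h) 19.54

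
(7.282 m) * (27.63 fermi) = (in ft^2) 2.166e-12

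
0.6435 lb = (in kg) 0.2919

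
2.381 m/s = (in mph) 5.326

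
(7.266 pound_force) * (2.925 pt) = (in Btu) 3.161e-05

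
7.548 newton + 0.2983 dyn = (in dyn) 7.548e+05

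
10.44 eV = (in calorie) 3.998e-19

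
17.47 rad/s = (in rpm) 166.8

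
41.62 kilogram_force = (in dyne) 4.082e+07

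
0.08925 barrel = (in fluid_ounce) 479.8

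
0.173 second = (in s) 0.173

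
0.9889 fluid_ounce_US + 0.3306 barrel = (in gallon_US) 13.89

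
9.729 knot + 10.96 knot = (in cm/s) 1064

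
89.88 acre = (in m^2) 3.637e+05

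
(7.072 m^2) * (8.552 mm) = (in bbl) 0.3804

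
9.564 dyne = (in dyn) 9.564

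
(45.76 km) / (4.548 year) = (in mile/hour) 0.0007137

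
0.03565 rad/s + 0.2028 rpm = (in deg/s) 3.259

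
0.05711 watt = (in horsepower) 7.659e-05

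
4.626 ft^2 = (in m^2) 0.4298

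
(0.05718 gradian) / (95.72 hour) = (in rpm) 2.489e-08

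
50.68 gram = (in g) 50.68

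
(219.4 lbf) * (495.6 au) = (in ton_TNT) 1.729e+07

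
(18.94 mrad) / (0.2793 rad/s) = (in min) 0.00113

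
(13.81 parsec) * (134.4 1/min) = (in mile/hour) 2.135e+18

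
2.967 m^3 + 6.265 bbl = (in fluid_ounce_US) 1.34e+05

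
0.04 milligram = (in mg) 0.04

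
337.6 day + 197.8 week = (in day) 1722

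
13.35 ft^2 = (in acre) 0.0003065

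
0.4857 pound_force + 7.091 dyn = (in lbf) 0.4857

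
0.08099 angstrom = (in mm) 8.099e-09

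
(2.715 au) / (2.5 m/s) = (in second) 1.625e+11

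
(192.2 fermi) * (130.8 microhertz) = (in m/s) 2.514e-17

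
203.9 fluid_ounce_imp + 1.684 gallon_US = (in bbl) 0.07653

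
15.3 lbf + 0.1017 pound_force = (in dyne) 6.851e+06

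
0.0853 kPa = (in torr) 0.6398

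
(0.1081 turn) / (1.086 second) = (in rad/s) 0.6254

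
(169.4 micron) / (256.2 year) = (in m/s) 2.097e-14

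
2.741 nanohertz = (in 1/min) 1.645e-07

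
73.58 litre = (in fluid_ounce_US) 2488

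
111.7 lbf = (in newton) 496.9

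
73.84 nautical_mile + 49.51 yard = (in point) 3.878e+08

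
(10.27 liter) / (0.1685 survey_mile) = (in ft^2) 0.0004077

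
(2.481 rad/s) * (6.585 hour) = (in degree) 3.37e+06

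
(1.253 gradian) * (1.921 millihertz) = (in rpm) 0.0003611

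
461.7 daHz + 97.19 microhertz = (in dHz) 4.617e+04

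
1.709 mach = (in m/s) 581.9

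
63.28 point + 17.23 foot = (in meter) 5.274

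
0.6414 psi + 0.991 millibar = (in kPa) 4.521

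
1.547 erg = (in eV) 9.656e+11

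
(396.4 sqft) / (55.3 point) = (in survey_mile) 1.173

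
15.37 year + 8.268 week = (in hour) 1.36e+05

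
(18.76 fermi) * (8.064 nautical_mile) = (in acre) 6.923e-14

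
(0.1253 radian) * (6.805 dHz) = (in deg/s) 4.885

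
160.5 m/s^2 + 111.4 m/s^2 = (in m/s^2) 271.9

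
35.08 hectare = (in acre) 86.68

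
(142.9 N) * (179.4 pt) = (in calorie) 2.162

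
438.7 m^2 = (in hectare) 0.04387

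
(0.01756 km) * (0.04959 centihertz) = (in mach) 2.557e-05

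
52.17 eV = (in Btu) 7.922e-21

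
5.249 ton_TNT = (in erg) 2.196e+17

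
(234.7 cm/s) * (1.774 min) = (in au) 1.67e-09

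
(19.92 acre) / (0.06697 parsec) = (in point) 1.106e-07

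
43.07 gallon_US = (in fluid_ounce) 5513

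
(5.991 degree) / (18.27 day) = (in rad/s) 6.624e-08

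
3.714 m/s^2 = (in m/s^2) 3.714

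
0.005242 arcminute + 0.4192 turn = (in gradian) 167.7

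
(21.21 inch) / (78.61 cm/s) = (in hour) 0.0001904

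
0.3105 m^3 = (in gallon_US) 82.03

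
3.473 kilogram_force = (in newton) 34.06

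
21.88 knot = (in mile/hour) 25.18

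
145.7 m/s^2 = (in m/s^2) 145.7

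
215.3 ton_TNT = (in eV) 5.622e+30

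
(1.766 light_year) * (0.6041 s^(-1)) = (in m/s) 1.009e+16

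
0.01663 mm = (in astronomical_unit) 1.112e-16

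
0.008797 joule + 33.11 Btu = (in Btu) 33.11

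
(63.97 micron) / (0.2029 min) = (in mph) 1.175e-05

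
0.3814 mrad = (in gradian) 0.02428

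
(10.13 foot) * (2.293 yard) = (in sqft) 69.68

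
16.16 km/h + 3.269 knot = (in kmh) 22.21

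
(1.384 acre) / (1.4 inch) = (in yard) 1.722e+05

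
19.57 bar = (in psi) 283.8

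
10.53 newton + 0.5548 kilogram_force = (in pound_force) 3.59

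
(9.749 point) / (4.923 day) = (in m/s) 8.086e-09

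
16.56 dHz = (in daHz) 0.1656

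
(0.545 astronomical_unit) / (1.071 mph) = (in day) 1.971e+06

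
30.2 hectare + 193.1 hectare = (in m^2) 2.233e+06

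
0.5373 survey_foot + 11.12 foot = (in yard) 3.886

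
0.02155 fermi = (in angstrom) 2.155e-07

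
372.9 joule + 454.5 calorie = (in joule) 2275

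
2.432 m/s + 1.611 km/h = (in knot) 5.597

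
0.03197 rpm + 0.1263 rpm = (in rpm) 0.1583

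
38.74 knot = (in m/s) 19.93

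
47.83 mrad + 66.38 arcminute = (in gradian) 4.274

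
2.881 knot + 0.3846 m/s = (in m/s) 1.867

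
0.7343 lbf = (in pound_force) 0.7343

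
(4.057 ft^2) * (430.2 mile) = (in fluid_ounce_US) 8.824e+09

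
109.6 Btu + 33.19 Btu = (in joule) 1.507e+05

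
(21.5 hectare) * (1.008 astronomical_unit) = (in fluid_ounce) 1.096e+21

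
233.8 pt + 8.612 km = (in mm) 8.612e+06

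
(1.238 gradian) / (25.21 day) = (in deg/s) 5.115e-07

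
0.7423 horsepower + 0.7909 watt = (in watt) 554.3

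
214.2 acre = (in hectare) 86.68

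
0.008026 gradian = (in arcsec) 26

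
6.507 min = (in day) 0.004519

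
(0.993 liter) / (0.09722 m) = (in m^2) 0.01021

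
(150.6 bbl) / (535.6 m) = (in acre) 1.105e-05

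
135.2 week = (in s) 8.177e+07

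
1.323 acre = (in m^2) 5354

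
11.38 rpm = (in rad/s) 1.192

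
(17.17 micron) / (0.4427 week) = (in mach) 1.883e-13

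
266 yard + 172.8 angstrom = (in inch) 9576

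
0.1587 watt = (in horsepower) 0.0002128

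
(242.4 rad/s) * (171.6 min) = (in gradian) 1.589e+08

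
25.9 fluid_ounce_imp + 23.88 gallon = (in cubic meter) 0.09113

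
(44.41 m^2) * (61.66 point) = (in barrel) 6.076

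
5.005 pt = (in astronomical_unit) 1.18e-14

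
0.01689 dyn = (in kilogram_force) 1.722e-08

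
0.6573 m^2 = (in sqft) 7.075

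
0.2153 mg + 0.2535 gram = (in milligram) 253.7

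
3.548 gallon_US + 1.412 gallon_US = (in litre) 18.78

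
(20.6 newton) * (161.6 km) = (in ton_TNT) 0.0007956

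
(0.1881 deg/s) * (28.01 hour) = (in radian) 331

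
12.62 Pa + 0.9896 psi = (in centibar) 6.836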